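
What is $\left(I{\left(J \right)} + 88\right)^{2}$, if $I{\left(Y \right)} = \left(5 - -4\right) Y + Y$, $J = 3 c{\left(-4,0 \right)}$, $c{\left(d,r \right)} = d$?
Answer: $1024$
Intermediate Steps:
$J = -12$ ($J = 3 \left(-4\right) = -12$)
$I{\left(Y \right)} = 10 Y$ ($I{\left(Y \right)} = \left(5 + 4\right) Y + Y = 9 Y + Y = 10 Y$)
$\left(I{\left(J \right)} + 88\right)^{2} = \left(10 \left(-12\right) + 88\right)^{2} = \left(-120 + 88\right)^{2} = \left(-32\right)^{2} = 1024$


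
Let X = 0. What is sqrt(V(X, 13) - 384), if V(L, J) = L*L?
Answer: 8*I*sqrt(6) ≈ 19.596*I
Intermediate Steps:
V(L, J) = L**2
sqrt(V(X, 13) - 384) = sqrt(0**2 - 384) = sqrt(0 - 384) = sqrt(-384) = 8*I*sqrt(6)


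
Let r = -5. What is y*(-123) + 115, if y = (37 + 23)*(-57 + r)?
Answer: 457675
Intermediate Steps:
y = -3720 (y = (37 + 23)*(-57 - 5) = 60*(-62) = -3720)
y*(-123) + 115 = -3720*(-123) + 115 = 457560 + 115 = 457675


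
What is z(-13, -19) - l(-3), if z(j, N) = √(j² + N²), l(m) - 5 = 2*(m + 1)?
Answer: -1 + √530 ≈ 22.022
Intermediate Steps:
l(m) = 7 + 2*m (l(m) = 5 + 2*(m + 1) = 5 + 2*(1 + m) = 5 + (2 + 2*m) = 7 + 2*m)
z(j, N) = √(N² + j²)
z(-13, -19) - l(-3) = √((-19)² + (-13)²) - (7 + 2*(-3)) = √(361 + 169) - (7 - 6) = √530 - 1*1 = √530 - 1 = -1 + √530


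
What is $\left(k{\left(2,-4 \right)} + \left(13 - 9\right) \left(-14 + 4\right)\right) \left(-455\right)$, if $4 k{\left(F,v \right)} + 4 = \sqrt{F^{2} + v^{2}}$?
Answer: $18655 - \frac{455 \sqrt{5}}{2} \approx 18146.0$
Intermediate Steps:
$k{\left(F,v \right)} = -1 + \frac{\sqrt{F^{2} + v^{2}}}{4}$
$\left(k{\left(2,-4 \right)} + \left(13 - 9\right) \left(-14 + 4\right)\right) \left(-455\right) = \left(\left(-1 + \frac{\sqrt{2^{2} + \left(-4\right)^{2}}}{4}\right) + \left(13 - 9\right) \left(-14 + 4\right)\right) \left(-455\right) = \left(\left(-1 + \frac{\sqrt{4 + 16}}{4}\right) + 4 \left(-10\right)\right) \left(-455\right) = \left(\left(-1 + \frac{\sqrt{20}}{4}\right) - 40\right) \left(-455\right) = \left(\left(-1 + \frac{2 \sqrt{5}}{4}\right) - 40\right) \left(-455\right) = \left(\left(-1 + \frac{\sqrt{5}}{2}\right) - 40\right) \left(-455\right) = \left(-41 + \frac{\sqrt{5}}{2}\right) \left(-455\right) = 18655 - \frac{455 \sqrt{5}}{2}$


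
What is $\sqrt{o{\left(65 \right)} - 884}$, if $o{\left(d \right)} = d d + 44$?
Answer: $\sqrt{3385} \approx 58.181$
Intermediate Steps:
$o{\left(d \right)} = 44 + d^{2}$ ($o{\left(d \right)} = d^{2} + 44 = 44 + d^{2}$)
$\sqrt{o{\left(65 \right)} - 884} = \sqrt{\left(44 + 65^{2}\right) - 884} = \sqrt{\left(44 + 4225\right) - 884} = \sqrt{4269 - 884} = \sqrt{3385}$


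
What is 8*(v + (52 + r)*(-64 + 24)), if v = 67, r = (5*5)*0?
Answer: -16104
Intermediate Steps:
r = 0 (r = 25*0 = 0)
8*(v + (52 + r)*(-64 + 24)) = 8*(67 + (52 + 0)*(-64 + 24)) = 8*(67 + 52*(-40)) = 8*(67 - 2080) = 8*(-2013) = -16104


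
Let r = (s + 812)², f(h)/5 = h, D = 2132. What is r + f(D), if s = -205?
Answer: 379109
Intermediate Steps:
f(h) = 5*h
r = 368449 (r = (-205 + 812)² = 607² = 368449)
r + f(D) = 368449 + 5*2132 = 368449 + 10660 = 379109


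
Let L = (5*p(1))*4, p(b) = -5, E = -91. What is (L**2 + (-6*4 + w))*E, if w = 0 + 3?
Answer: -908089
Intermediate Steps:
w = 3
L = -100 (L = (5*(-5))*4 = -25*4 = -100)
(L**2 + (-6*4 + w))*E = ((-100)**2 + (-6*4 + 3))*(-91) = (10000 + (-24 + 3))*(-91) = (10000 - 21)*(-91) = 9979*(-91) = -908089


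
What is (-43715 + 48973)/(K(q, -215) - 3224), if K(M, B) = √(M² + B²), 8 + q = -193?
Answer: -770536/468525 - 239*√86626/468525 ≈ -1.7947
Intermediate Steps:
q = -201 (q = -8 - 193 = -201)
K(M, B) = √(B² + M²)
(-43715 + 48973)/(K(q, -215) - 3224) = (-43715 + 48973)/(√((-215)² + (-201)²) - 3224) = 5258/(√(46225 + 40401) - 3224) = 5258/(√86626 - 3224) = 5258/(-3224 + √86626)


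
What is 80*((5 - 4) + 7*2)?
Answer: 1200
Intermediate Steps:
80*((5 - 4) + 7*2) = 80*(1 + 14) = 80*15 = 1200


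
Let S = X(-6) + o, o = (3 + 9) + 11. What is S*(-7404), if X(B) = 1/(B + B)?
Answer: -169675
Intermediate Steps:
X(B) = 1/(2*B)
o = 23 (o = 12 + 11 = 23)
S = 275/12 (S = (½)/(-6) + 23 = (½)*(-⅙) + 23 = -1/12 + 23 = 275/12 ≈ 22.917)
S*(-7404) = (275/12)*(-7404) = -169675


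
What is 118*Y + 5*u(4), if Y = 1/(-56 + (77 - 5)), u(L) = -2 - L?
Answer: -181/8 ≈ -22.625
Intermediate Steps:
Y = 1/16 (Y = 1/(-56 + 72) = 1/16 ≈ 0.062500)
118*Y + 5*u(4) = 118*(1/16) + 5*(-2 - 1*4) = 59/8 + 5*(-2 - 4) = 59/8 + 5*(-6) = 59/8 - 30 = -181/8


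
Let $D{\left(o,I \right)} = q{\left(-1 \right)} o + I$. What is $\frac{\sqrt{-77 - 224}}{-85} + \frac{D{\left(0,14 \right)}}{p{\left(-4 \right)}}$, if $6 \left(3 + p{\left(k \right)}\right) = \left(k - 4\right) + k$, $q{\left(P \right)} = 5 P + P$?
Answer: $- \frac{14}{5} - \frac{i \sqrt{301}}{85} \approx -2.8 - 0.20411 i$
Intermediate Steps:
$q{\left(P \right)} = 6 P$
$p{\left(k \right)} = - \frac{11}{3} + \frac{k}{3}$ ($p{\left(k \right)} = -3 + \frac{\left(k - 4\right) + k}{6} = -3 + \frac{\left(-4 + k\right) + k}{6} = -3 + \frac{-4 + 2 k}{6} = -3 + \left(- \frac{2}{3} + \frac{k}{3}\right) = - \frac{11}{3} + \frac{k}{3}$)
$D{\left(o,I \right)} = I - 6 o$ ($D{\left(o,I \right)} = 6 \left(-1\right) o + I = - 6 o + I = I - 6 o$)
$\frac{\sqrt{-77 - 224}}{-85} + \frac{D{\left(0,14 \right)}}{p{\left(-4 \right)}} = \frac{\sqrt{-77 - 224}}{-85} + \frac{14 - 0}{- \frac{11}{3} + \frac{1}{3} \left(-4\right)} = \sqrt{-301} \left(- \frac{1}{85}\right) + \frac{14 + 0}{- \frac{11}{3} - \frac{4}{3}} = i \sqrt{301} \left(- \frac{1}{85}\right) + \frac{14}{-5} = - \frac{i \sqrt{301}}{85} + 14 \left(- \frac{1}{5}\right) = - \frac{i \sqrt{301}}{85} - \frac{14}{5} = - \frac{14}{5} - \frac{i \sqrt{301}}{85}$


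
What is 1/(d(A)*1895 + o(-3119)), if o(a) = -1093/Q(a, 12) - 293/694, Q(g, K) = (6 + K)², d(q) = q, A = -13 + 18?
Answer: 112428/1064828563 ≈ 0.00010558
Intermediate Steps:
A = 5
o(a) = -426737/112428 (o(a) = -1093/(6 + 12)² - 293/694 = -1093/(18²) - 293*1/694 = -1093/324 - 293/694 = -426737/112428)
1/(d(A)*1895 + o(-3119)) = 1/(5*1895 - 426737/112428) = 1/(9475 - 426737/112428) = 1/(1064828563/112428) = 112428/1064828563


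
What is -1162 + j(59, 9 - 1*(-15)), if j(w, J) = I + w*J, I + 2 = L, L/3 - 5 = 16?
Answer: 315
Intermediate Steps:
L = 63 (L = 15 + 3*16 = 15 + 48 = 63)
I = 61 (I = -2 + 63 = 61)
j(w, J) = 61 + J*w (j(w, J) = 61 + w*J = 61 + J*w)
-1162 + j(59, 9 - 1*(-15)) = -1162 + (61 + (9 - 1*(-15))*59) = -1162 + (61 + (9 + 15)*59) = -1162 + (61 + 24*59) = -1162 + (61 + 1416) = -1162 + 1477 = 315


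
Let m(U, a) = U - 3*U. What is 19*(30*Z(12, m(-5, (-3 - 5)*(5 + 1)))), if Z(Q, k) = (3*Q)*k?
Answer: 205200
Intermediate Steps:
m(U, a) = -2*U
Z(Q, k) = 3*Q*k
19*(30*Z(12, m(-5, (-3 - 5)*(5 + 1)))) = 19*(30*(3*12*(-2*(-5)))) = 19*(30*(3*12*10)) = 19*(30*360) = 19*10800 = 205200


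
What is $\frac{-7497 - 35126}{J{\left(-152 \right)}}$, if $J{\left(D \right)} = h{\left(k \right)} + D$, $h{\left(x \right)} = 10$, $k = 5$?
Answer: $\frac{42623}{142} \approx 300.16$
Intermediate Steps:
$J{\left(D \right)} = 10 + D$
$\frac{-7497 - 35126}{J{\left(-152 \right)}} = \frac{-7497 - 35126}{10 - 152} = \frac{-7497 - 35126}{-142} = \left(-42623\right) \left(- \frac{1}{142}\right) = \frac{42623}{142}$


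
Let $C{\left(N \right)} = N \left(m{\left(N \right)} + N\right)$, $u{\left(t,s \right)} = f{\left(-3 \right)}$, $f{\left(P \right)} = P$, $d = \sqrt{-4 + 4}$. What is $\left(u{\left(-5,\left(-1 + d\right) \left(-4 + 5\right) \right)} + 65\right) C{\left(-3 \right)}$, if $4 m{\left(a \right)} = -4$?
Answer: $744$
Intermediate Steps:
$m{\left(a \right)} = -1$ ($m{\left(a \right)} = \frac{1}{4} \left(-4\right) = -1$)
$d = 0$ ($d = \sqrt{0} = 0$)
$u{\left(t,s \right)} = -3$
$C{\left(N \right)} = N \left(-1 + N\right)$
$\left(u{\left(-5,\left(-1 + d\right) \left(-4 + 5\right) \right)} + 65\right) C{\left(-3 \right)} = \left(-3 + 65\right) \left(- 3 \left(-1 - 3\right)\right) = 62 \left(\left(-3\right) \left(-4\right)\right) = 62 \cdot 12 = 744$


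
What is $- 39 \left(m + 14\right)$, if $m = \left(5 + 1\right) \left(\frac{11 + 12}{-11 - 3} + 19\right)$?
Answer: $- \frac{32253}{7} \approx -4607.6$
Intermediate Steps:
$m = \frac{729}{7}$ ($m = 6 \left(\frac{23}{-14} + 19\right) = 6 \left(23 \left(- \frac{1}{14}\right) + 19\right) = 6 \left(- \frac{23}{14} + 19\right) = 6 \cdot \frac{243}{14} = \frac{729}{7} \approx 104.14$)
$- 39 \left(m + 14\right) = - 39 \left(\frac{729}{7} + 14\right) = \left(-39\right) \frac{827}{7} = - \frac{32253}{7}$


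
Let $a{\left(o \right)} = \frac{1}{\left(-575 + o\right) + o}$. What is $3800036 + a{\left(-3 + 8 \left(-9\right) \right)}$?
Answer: $\frac{2755026099}{725} \approx 3.8 \cdot 10^{6}$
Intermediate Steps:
$a{\left(o \right)} = \frac{1}{-575 + 2 o}$
$3800036 + a{\left(-3 + 8 \left(-9\right) \right)} = 3800036 + \frac{1}{-575 + 2 \left(-3 + 8 \left(-9\right)\right)} = 3800036 + \frac{1}{-575 + 2 \left(-3 - 72\right)} = 3800036 + \frac{1}{-575 + 2 \left(-75\right)} = 3800036 + \frac{1}{-575 - 150} = 3800036 + \frac{1}{-725} = 3800036 - \frac{1}{725} = \frac{2755026099}{725}$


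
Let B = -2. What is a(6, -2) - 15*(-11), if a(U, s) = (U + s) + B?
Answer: 167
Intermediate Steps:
a(U, s) = -2 + U + s (a(U, s) = (U + s) - 2 = -2 + U + s)
a(6, -2) - 15*(-11) = (-2 + 6 - 2) - 15*(-11) = 2 + 165 = 167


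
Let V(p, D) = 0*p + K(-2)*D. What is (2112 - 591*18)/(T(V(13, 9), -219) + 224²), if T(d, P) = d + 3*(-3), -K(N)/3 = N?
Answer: -8526/50221 ≈ -0.16977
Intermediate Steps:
K(N) = -3*N
V(p, D) = 6*D (V(p, D) = 0*p + (-3*(-2))*D = 0 + 6*D = 6*D)
T(d, P) = -9 + d (T(d, P) = d - 9 = -9 + d)
(2112 - 591*18)/(T(V(13, 9), -219) + 224²) = (2112 - 591*18)/((-9 + 6*9) + 224²) = (2112 - 10638)/((-9 + 54) + 50176) = -8526/(45 + 50176) = -8526/50221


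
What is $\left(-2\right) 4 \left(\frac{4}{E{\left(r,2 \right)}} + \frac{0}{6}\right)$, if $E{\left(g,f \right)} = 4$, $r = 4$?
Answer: $-8$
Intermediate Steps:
$\left(-2\right) 4 \left(\frac{4}{E{\left(r,2 \right)}} + \frac{0}{6}\right) = \left(-2\right) 4 \left(\frac{4}{4} + \frac{0}{6}\right) = - 8 \left(4 \cdot \frac{1}{4} + 0 \cdot \frac{1}{6}\right) = - 8 \left(1 + 0\right) = \left(-8\right) 1 = -8$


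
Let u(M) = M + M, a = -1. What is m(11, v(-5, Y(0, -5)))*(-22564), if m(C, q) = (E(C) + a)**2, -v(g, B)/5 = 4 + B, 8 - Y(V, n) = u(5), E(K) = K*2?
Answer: -9950724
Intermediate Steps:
E(K) = 2*K
u(M) = 2*M
Y(V, n) = -2 (Y(V, n) = 8 - 2*5 = 8 - 1*10 = 8 - 10 = -2)
v(g, B) = -20 - 5*B (v(g, B) = -5*(4 + B) = -20 - 5*B)
m(C, q) = (-1 + 2*C)**2 (m(C, q) = (2*C - 1)**2 = (-1 + 2*C)**2)
m(11, v(-5, Y(0, -5)))*(-22564) = (-1 + 2*11)**2*(-22564) = (-1 + 22)**2*(-22564) = 21**2*(-22564) = 441*(-22564) = -9950724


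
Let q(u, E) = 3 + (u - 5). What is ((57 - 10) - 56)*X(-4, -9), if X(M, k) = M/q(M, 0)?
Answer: -6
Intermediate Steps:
q(u, E) = -2 + u (q(u, E) = 3 + (-5 + u) = -2 + u)
X(M, k) = M/(-2 + M)
((57 - 10) - 56)*X(-4, -9) = ((57 - 10) - 56)*(-4/(-2 - 4)) = (47 - 56)*(-4/(-6)) = -(-36)*(-1)/6 = -9*⅔ = -6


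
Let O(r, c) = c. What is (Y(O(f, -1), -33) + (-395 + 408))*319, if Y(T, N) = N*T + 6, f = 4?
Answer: 16588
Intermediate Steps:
Y(T, N) = 6 + N*T
(Y(O(f, -1), -33) + (-395 + 408))*319 = ((6 - 33*(-1)) + (-395 + 408))*319 = ((6 + 33) + 13)*319 = (39 + 13)*319 = 52*319 = 16588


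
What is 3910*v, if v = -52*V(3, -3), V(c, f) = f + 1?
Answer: 406640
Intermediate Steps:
V(c, f) = 1 + f
v = 104 (v = -52*(1 - 3) = -52*(-2) = 104)
3910*v = 3910*104 = 406640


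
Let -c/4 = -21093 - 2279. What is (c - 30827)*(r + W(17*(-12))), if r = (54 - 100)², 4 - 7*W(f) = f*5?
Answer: 992299596/7 ≈ 1.4176e+8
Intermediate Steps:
W(f) = 4/7 - 5*f/7 (W(f) = 4/7 - f*5/7 = 4/7 - 5*f/7)
r = 2116 (r = (-46)² = 2116)
c = 93488 (c = -4*(-21093 - 2279) = -4*(-23372) = 93488)
(c - 30827)*(r + W(17*(-12))) = (93488 - 30827)*(2116 + (4/7 - 85*(-12)/7)) = 62661*(2116 + (4/7 - 5/7*(-204))) = 62661*(2116 + (4/7 + 1020/7)) = 62661*(2116 + 1024/7) = 62661*(15836/7) = 992299596/7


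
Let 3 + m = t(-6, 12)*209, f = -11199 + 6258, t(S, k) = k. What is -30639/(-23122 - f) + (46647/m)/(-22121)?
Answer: 565651344996/335821887335 ≈ 1.6844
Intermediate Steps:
f = -4941
m = 2505 (m = -3 + 12*209 = -3 + 2508 = 2505)
-30639/(-23122 - f) + (46647/m)/(-22121) = -30639/(-23122 - 1*(-4941)) + (46647/2505)/(-22121) = -30639/(-23122 + 4941) + (46647*(1/2505))*(-1/22121) = -30639/(-18181) + (15549/835)*(-1/22121) = -30639*(-1/18181) - 15549/18471035 = 30639/18181 - 15549/18471035 = 565651344996/335821887335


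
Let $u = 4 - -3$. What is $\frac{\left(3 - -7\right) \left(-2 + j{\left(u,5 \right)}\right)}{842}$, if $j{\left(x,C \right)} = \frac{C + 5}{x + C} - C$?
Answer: $- \frac{185}{2526} \approx -0.073238$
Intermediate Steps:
$u = 7$ ($u = 4 + 3 = 7$)
$j{\left(x,C \right)} = - C + \frac{5 + C}{C + x}$ ($j{\left(x,C \right)} = \frac{5 + C}{C + x} - C = - C + \frac{5 + C}{C + x}$)
$\frac{\left(3 - -7\right) \left(-2 + j{\left(u,5 \right)}\right)}{842} = \frac{\left(3 - -7\right) \left(-2 + \frac{5 + 5 - 5^{2} - 5 \cdot 7}{5 + 7}\right)}{842} = \left(3 + 7\right) \left(-2 + \frac{5 + 5 - 25 - 35}{12}\right) \frac{1}{842} = 10 \left(-2 + \frac{5 + 5 - 25 - 35}{12}\right) \frac{1}{842} = 10 \left(-2 + \frac{1}{12} \left(-50\right)\right) \frac{1}{842} = 10 \left(-2 - \frac{25}{6}\right) \frac{1}{842} = 10 \left(- \frac{37}{6}\right) \frac{1}{842} = \left(- \frac{185}{3}\right) \frac{1}{842} = - \frac{185}{2526}$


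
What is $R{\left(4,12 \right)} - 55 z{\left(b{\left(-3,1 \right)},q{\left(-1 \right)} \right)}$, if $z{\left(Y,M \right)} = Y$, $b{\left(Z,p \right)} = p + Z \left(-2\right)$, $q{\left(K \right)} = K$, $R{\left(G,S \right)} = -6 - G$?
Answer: $-395$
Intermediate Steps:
$b{\left(Z,p \right)} = p - 2 Z$
$R{\left(4,12 \right)} - 55 z{\left(b{\left(-3,1 \right)},q{\left(-1 \right)} \right)} = \left(-6 - 4\right) - 55 \left(1 - -6\right) = \left(-6 - 4\right) - 55 \left(1 + 6\right) = -10 - 385 = -395$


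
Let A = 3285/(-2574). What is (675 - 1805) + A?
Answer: -323545/286 ≈ -1131.3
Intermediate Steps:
A = -365/286 (A = 3285*(-1/2574) = -365/286 ≈ -1.2762)
(675 - 1805) + A = (675 - 1805) - 365/286 = -1130 - 365/286 = -323545/286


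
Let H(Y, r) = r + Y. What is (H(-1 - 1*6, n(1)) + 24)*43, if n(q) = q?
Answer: 774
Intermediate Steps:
H(Y, r) = Y + r
(H(-1 - 1*6, n(1)) + 24)*43 = (((-1 - 1*6) + 1) + 24)*43 = (((-1 - 6) + 1) + 24)*43 = ((-7 + 1) + 24)*43 = (-6 + 24)*43 = 18*43 = 774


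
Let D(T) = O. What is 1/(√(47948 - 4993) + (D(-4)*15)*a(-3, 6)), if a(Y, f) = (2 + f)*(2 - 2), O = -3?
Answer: √355/3905 ≈ 0.0048250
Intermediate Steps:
D(T) = -3
a(Y, f) = 0 (a(Y, f) = (2 + f)*0 = 0)
1/(√(47948 - 4993) + (D(-4)*15)*a(-3, 6)) = 1/(√(47948 - 4993) - 3*15*0) = 1/(√42955 - 45*0) = 1/(11*√355 + 0) = 1/(11*√355) = √355/3905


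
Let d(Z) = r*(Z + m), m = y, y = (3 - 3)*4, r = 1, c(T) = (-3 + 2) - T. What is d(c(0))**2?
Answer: 1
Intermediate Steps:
c(T) = -1 - T
y = 0 (y = 0*4 = 0)
m = 0
d(Z) = Z (d(Z) = 1*(Z + 0) = 1*Z = Z)
d(c(0))**2 = (-1 - 1*0)**2 = (-1 + 0)**2 = (-1)**2 = 1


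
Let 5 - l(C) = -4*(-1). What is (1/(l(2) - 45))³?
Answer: -1/85184 ≈ -1.1739e-5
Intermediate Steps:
l(C) = 1 (l(C) = 5 - (-4)*(-1) = 5 - 1*4 = 5 - 4 = 1)
(1/(l(2) - 45))³ = (1/(1 - 45))³ = (1/(-44))³ = (-1/44)³ = -1/85184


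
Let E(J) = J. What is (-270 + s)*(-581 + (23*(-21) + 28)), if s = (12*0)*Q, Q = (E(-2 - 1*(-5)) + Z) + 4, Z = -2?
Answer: 279720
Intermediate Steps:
Q = 5 (Q = ((-2 - 1*(-5)) - 2) + 4 = ((-2 + 5) - 2) + 4 = (3 - 2) + 4 = 1 + 4 = 5)
s = 0 (s = (12*0)*5 = 0*5 = 0)
(-270 + s)*(-581 + (23*(-21) + 28)) = (-270 + 0)*(-581 + (23*(-21) + 28)) = -270*(-581 + (-483 + 28)) = -270*(-581 - 455) = -270*(-1036) = 279720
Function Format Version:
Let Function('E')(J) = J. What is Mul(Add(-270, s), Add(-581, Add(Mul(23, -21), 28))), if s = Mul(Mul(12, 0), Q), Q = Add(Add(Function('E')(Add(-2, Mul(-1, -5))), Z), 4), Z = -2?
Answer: 279720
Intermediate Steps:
Q = 5 (Q = Add(Add(Add(-2, Mul(-1, -5)), -2), 4) = Add(Add(Add(-2, 5), -2), 4) = Add(Add(3, -2), 4) = Add(1, 4) = 5)
s = 0 (s = Mul(Mul(12, 0), 5) = Mul(0, 5) = 0)
Mul(Add(-270, s), Add(-581, Add(Mul(23, -21), 28))) = Mul(Add(-270, 0), Add(-581, Add(Mul(23, -21), 28))) = Mul(-270, Add(-581, Add(-483, 28))) = Mul(-270, Add(-581, -455)) = Mul(-270, -1036) = 279720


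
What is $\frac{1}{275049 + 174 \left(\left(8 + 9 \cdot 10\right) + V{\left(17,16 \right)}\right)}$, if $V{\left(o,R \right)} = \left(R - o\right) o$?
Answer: $\frac{1}{289143} \approx 3.4585 \cdot 10^{-6}$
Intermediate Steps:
$V{\left(o,R \right)} = o \left(R - o\right)$
$\frac{1}{275049 + 174 \left(\left(8 + 9 \cdot 10\right) + V{\left(17,16 \right)}\right)} = \frac{1}{275049 + 174 \left(\left(8 + 9 \cdot 10\right) + 17 \left(16 - 17\right)\right)} = \frac{1}{275049 + 174 \left(\left(8 + 90\right) + 17 \left(16 - 17\right)\right)} = \frac{1}{275049 + 174 \left(98 + 17 \left(-1\right)\right)} = \frac{1}{275049 + 174 \left(98 - 17\right)} = \frac{1}{275049 + 174 \cdot 81} = \frac{1}{275049 + 14094} = \frac{1}{289143}$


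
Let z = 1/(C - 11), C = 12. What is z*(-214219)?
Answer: -214219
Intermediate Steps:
z = 1 (z = 1/(12 - 11) = 1/1 = 1)
z*(-214219) = 1*(-214219) = -214219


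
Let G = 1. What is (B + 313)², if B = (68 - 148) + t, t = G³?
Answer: 54756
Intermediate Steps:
t = 1 (t = 1³ = 1)
B = -79 (B = (68 - 148) + 1 = -80 + 1 = -79)
(B + 313)² = (-79 + 313)² = 234² = 54756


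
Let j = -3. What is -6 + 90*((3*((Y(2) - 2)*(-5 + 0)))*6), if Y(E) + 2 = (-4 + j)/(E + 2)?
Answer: 46569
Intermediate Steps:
Y(E) = -2 - 7/(2 + E) (Y(E) = -2 + (-4 - 3)/(E + 2) = -2 - 7/(2 + E))
-6 + 90*((3*((Y(2) - 2)*(-5 + 0)))*6) = -6 + 90*((3*(((-11 - 2*2)/(2 + 2) - 2)*(-5 + 0)))*6) = -6 + 90*((3*(((-11 - 4)/4 - 2)*(-5)))*6) = -6 + 90*((3*(((¼)*(-15) - 2)*(-5)))*6) = -6 + 90*((3*((-15/4 - 2)*(-5)))*6) = -6 + 90*((3*(-23/4*(-5)))*6) = -6 + 90*((3*(115/4))*6) = -6 + 90*((345/4)*6) = -6 + 90*(1035/2) = -6 + 46575 = 46569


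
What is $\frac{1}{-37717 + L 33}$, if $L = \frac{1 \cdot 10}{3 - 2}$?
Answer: $- \frac{1}{37387} \approx -2.6747 \cdot 10^{-5}$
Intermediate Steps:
$L = 10$ ($L = \frac{10}{1} = 10 \cdot 1 = 10$)
$\frac{1}{-37717 + L 33} = \frac{1}{-37717 + 10 \cdot 33} = \frac{1}{-37717 + 330} = \frac{1}{-37387} = - \frac{1}{37387}$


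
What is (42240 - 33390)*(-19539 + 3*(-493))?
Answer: -186009300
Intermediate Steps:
(42240 - 33390)*(-19539 + 3*(-493)) = 8850*(-19539 - 1479) = 8850*(-21018) = -186009300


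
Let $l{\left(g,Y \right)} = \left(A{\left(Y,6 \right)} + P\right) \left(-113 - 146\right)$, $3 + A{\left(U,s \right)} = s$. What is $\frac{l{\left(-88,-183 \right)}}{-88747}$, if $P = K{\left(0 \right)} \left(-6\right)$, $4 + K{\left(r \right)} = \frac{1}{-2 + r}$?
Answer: $\frac{7770}{88747} \approx 0.087552$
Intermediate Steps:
$K{\left(r \right)} = -4 + \frac{1}{-2 + r}$
$A{\left(U,s \right)} = -3 + s$
$P = 27$ ($P = \frac{9 - 0}{-2 + 0} \left(-6\right) = \frac{9 + 0}{-2} \left(-6\right) = \left(- \frac{1}{2}\right) 9 \left(-6\right) = \left(- \frac{9}{2}\right) \left(-6\right) = 27$)
$l{\left(g,Y \right)} = -7770$ ($l{\left(g,Y \right)} = \left(\left(-3 + 6\right) + 27\right) \left(-113 - 146\right) = \left(3 + 27\right) \left(-259\right) = 30 \left(-259\right) = -7770$)
$\frac{l{\left(-88,-183 \right)}}{-88747} = - \frac{7770}{-88747} = \left(-7770\right) \left(- \frac{1}{88747}\right) = \frac{7770}{88747}$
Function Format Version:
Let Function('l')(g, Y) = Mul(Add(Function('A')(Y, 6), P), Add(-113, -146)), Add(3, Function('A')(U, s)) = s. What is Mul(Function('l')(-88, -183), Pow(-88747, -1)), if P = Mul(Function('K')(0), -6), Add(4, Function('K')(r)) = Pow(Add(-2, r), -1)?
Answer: Rational(7770, 88747) ≈ 0.087552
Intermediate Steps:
Function('K')(r) = Add(-4, Pow(Add(-2, r), -1))
Function('A')(U, s) = Add(-3, s)
P = 27 (P = Mul(Mul(Pow(Add(-2, 0), -1), Add(9, Mul(-4, 0))), -6) = Mul(Mul(Pow(-2, -1), Add(9, 0)), -6) = Mul(Mul(Rational(-1, 2), 9), -6) = Mul(Rational(-9, 2), -6) = 27)
Function('l')(g, Y) = -7770 (Function('l')(g, Y) = Mul(Add(Add(-3, 6), 27), Add(-113, -146)) = Mul(Add(3, 27), -259) = Mul(30, -259) = -7770)
Mul(Function('l')(-88, -183), Pow(-88747, -1)) = Mul(-7770, Pow(-88747, -1)) = Mul(-7770, Rational(-1, 88747)) = Rational(7770, 88747)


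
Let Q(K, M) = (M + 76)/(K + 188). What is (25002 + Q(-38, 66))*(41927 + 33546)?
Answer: 141528554533/75 ≈ 1.8870e+9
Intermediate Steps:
Q(K, M) = (76 + M)/(188 + K)
(25002 + Q(-38, 66))*(41927 + 33546) = (25002 + (76 + 66)/(188 - 38))*(41927 + 33546) = (25002 + 142/150)*75473 = (25002 + (1/150)*142)*75473 = (25002 + 71/75)*75473 = (1875221/75)*75473 = 141528554533/75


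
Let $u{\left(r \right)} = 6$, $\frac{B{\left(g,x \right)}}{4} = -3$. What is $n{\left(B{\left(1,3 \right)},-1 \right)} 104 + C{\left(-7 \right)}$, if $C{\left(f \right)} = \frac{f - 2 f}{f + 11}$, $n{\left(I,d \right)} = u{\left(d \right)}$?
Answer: $\frac{2503}{4} \approx 625.75$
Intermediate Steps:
$B{\left(g,x \right)} = -12$ ($B{\left(g,x \right)} = 4 \left(-3\right) = -12$)
$n{\left(I,d \right)} = 6$
$C{\left(f \right)} = - \frac{f}{11 + f}$ ($C{\left(f \right)} = \frac{\left(-1\right) f}{11 + f} = - \frac{f}{11 + f}$)
$n{\left(B{\left(1,3 \right)},-1 \right)} 104 + C{\left(-7 \right)} = 6 \cdot 104 - - \frac{7}{11 - 7} = 624 - - \frac{7}{4} = 624 - \left(-7\right) \frac{1}{4} = 624 + \frac{7}{4} = \frac{2503}{4}$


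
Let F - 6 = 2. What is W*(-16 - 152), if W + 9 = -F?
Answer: 2856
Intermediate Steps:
F = 8 (F = 6 + 2 = 8)
W = -17 (W = -9 - 1*8 = -9 - 8 = -17)
W*(-16 - 152) = -17*(-16 - 152) = -17*(-168) = 2856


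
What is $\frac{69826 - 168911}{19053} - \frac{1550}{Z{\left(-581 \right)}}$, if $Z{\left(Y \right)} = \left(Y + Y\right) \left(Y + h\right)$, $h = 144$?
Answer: $- \frac{25172150320}{4837499541} \approx -5.2035$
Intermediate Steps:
$Z{\left(Y \right)} = 2 Y \left(144 + Y\right)$ ($Z{\left(Y \right)} = \left(Y + Y\right) \left(Y + 144\right) = 2 Y \left(144 + Y\right)$)
$\frac{69826 - 168911}{19053} - \frac{1550}{Z{\left(-581 \right)}} = \frac{69826 - 168911}{19053} - \frac{1550}{2 \left(-581\right) \left(144 - 581\right)} = \left(-99085\right) \frac{1}{19053} - \frac{1550}{2 \left(-581\right) \left(-437\right)} = - \frac{99085}{19053} - \frac{1550}{507794} = - \frac{99085}{19053} - \frac{775}{253897} = - \frac{25172150320}{4837499541}$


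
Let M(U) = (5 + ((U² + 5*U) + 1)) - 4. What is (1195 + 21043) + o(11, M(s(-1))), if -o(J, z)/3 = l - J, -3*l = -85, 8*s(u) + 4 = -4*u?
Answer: 22186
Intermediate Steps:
s(u) = -½ - u/2 (s(u) = -½ + (-4*u)/8 = -½ - u/2)
l = 85/3 (l = -⅓*(-85) = 85/3 ≈ 28.333)
M(U) = 2 + U² + 5*U (M(U) = (5 + (1 + U² + 5*U)) - 4 = (6 + U² + 5*U) - 4 = 2 + U² + 5*U)
o(J, z) = -85 + 3*J (o(J, z) = -3*(85/3 - J) = -85 + 3*J)
(1195 + 21043) + o(11, M(s(-1))) = (1195 + 21043) + (-85 + 3*11) = 22238 + (-85 + 33) = 22238 - 52 = 22186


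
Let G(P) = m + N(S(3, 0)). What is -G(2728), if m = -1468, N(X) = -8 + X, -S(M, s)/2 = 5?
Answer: 1486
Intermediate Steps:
S(M, s) = -10 (S(M, s) = -2*5 = -10)
G(P) = -1486 (G(P) = -1468 + (-8 - 10) = -1468 - 18 = -1486)
-G(2728) = -1*(-1486) = 1486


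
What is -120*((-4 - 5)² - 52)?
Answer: -3480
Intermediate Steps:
-120*((-4 - 5)² - 52) = -120*((-9)² - 52) = -120*(81 - 52) = -120*29 = -3480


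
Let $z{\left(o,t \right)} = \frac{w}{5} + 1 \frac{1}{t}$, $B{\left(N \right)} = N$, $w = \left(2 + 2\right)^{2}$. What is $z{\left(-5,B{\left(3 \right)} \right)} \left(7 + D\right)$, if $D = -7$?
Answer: $0$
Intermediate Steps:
$w = 16$ ($w = 4^{2} = 16$)
$z{\left(o,t \right)} = \frac{16}{5} + \frac{1}{t}$ ($z{\left(o,t \right)} = \frac{16}{5} + 1 \frac{1}{t} = 16 \cdot \frac{1}{5} + \frac{1}{t} = \frac{16}{5} + \frac{1}{t}$)
$z{\left(-5,B{\left(3 \right)} \right)} \left(7 + D\right) = \left(\frac{16}{5} + \frac{1}{3}\right) \left(7 - 7\right) = \left(\frac{16}{5} + \frac{1}{3}\right) 0 = \frac{53}{15} \cdot 0 = 0$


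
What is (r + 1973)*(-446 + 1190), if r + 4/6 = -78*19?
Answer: 364808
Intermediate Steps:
r = -4448/3 (r = -⅔ - 78*19 = -⅔ - 1482 = -4448/3 ≈ -1482.7)
(r + 1973)*(-446 + 1190) = (-4448/3 + 1973)*(-446 + 1190) = (1471/3)*744 = 364808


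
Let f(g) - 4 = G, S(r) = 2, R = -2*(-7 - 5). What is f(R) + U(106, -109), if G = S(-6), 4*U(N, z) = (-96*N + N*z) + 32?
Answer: -10837/2 ≈ -5418.5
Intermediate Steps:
U(N, z) = 8 - 24*N + N*z/4 (U(N, z) = ((-96*N + N*z) + 32)/4 = (32 - 96*N + N*z)/4 = 8 - 24*N + N*z/4)
R = 24 (R = -2*(-12) = 24)
G = 2
f(g) = 6 (f(g) = 4 + 2 = 6)
f(R) + U(106, -109) = 6 + (8 - 24*106 + (¼)*106*(-109)) = 6 + (8 - 2544 - 5777/2) = 6 - 10849/2 = -10837/2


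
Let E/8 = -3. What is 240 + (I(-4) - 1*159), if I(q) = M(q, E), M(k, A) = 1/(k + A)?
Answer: 2267/28 ≈ 80.964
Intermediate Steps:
E = -24 (E = 8*(-3) = -24)
M(k, A) = 1/(A + k)
I(q) = 1/(-24 + q)
240 + (I(-4) - 1*159) = 240 + (1/(-24 - 4) - 1*159) = 240 + (1/(-28) - 159) = 240 + (-1/28 - 159) = 240 - 4453/28 = 2267/28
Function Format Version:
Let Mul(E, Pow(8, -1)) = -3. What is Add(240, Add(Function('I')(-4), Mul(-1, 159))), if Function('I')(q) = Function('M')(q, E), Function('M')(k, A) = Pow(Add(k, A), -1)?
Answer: Rational(2267, 28) ≈ 80.964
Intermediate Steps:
E = -24 (E = Mul(8, -3) = -24)
Function('M')(k, A) = Pow(Add(A, k), -1)
Function('I')(q) = Pow(Add(-24, q), -1)
Add(240, Add(Function('I')(-4), Mul(-1, 159))) = Add(240, Add(Pow(Add(-24, -4), -1), Mul(-1, 159))) = Add(240, Add(Pow(-28, -1), -159)) = Add(240, Add(Rational(-1, 28), -159)) = Add(240, Rational(-4453, 28)) = Rational(2267, 28)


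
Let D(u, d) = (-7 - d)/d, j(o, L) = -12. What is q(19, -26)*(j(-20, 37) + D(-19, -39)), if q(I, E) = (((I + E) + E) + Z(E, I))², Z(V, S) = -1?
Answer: -578000/39 ≈ -14821.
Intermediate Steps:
D(u, d) = (-7 - d)/d
q(I, E) = (-1 + I + 2*E)² (q(I, E) = (((I + E) + E) - 1)² = (((E + I) + E) - 1)² = ((I + 2*E) - 1)² = (-1 + I + 2*E)²)
q(19, -26)*(j(-20, 37) + D(-19, -39)) = (-1 + 19 + 2*(-26))²*(-12 + (-7 - 1*(-39))/(-39)) = (-1 + 19 - 52)²*(-12 - (-7 + 39)/39) = (-34)²*(-12 - 1/39*32) = 1156*(-12 - 32/39) = 1156*(-500/39) = -578000/39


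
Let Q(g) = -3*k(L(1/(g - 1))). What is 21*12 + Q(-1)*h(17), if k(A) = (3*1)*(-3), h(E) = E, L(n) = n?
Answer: 711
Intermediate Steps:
k(A) = -9 (k(A) = 3*(-3) = -9)
Q(g) = 27 (Q(g) = -3*(-9) = 27)
21*12 + Q(-1)*h(17) = 21*12 + 27*17 = 252 + 459 = 711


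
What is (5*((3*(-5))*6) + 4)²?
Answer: 198916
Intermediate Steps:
(5*((3*(-5))*6) + 4)² = (5*(-15*6) + 4)² = (5*(-90) + 4)² = (-450 + 4)² = (-446)² = 198916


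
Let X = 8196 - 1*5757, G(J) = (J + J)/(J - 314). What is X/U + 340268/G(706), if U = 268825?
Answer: 8964310280767/94895225 ≈ 94465.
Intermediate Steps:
G(J) = 2*J/(-314 + J) (G(J) = (2*J)/(-314 + J) = 2*J/(-314 + J))
X = 2439 (X = 8196 - 5757 = 2439)
X/U + 340268/G(706) = 2439/268825 + 340268/((2*706/(-314 + 706))) = 2439*(1/268825) + 340268/((2*706/392)) = 2439/268825 + 340268/((2*706*(1/392))) = 2439/268825 + 340268/(353/98) = 2439/268825 + 340268*(98/353) = 2439/268825 + 33346264/353 = 8964310280767/94895225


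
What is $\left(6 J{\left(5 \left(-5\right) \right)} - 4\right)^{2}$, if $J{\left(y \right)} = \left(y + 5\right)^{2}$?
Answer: $5740816$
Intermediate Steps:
$J{\left(y \right)} = \left(5 + y\right)^{2}$
$\left(6 J{\left(5 \left(-5\right) \right)} - 4\right)^{2} = \left(6 \left(5 + 5 \left(-5\right)\right)^{2} - 4\right)^{2} = \left(6 \left(5 - 25\right)^{2} - 4\right)^{2} = \left(6 \left(-20\right)^{2} - 4\right)^{2} = \left(6 \cdot 400 - 4\right)^{2} = \left(2400 - 4\right)^{2} = 2396^{2} = 5740816$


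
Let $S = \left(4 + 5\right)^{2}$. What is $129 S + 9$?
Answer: $10458$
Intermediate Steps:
$S = 81$ ($S = 9^{2} = 81$)
$129 S + 9 = 129 \cdot 81 + 9 = 10449 + 9 = 10458$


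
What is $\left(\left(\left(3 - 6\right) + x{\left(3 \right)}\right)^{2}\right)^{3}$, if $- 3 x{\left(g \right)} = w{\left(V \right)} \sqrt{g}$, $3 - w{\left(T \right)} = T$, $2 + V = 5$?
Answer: $729$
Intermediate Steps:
$V = 3$ ($V = -2 + 5 = 3$)
$w{\left(T \right)} = 3 - T$
$x{\left(g \right)} = 0$ ($x{\left(g \right)} = - \frac{\left(3 - 3\right) \sqrt{g}}{3} = - \frac{0 \sqrt{g}}{3} = \left(- \frac{1}{3}\right) 0 = 0$)
$\left(\left(\left(3 - 6\right) + x{\left(3 \right)}\right)^{2}\right)^{3} = \left(\left(\left(3 - 6\right) + 0\right)^{2}\right)^{3} = \left(\left(-3 + 0\right)^{2}\right)^{3} = \left(\left(-3\right)^{2}\right)^{3} = 9^{3} = 729$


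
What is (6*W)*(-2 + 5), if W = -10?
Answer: -180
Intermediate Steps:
(6*W)*(-2 + 5) = (6*(-10))*(-2 + 5) = -60*3 = -180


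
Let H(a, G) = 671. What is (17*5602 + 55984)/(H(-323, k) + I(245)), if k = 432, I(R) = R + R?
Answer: 16802/129 ≈ 130.25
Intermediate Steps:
I(R) = 2*R
(17*5602 + 55984)/(H(-323, k) + I(245)) = (17*5602 + 55984)/(671 + 2*245) = (95234 + 55984)/(671 + 490) = 151218/1161 = 151218*(1/1161) = 16802/129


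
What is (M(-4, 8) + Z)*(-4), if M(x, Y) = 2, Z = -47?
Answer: 180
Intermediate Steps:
(M(-4, 8) + Z)*(-4) = (2 - 47)*(-4) = -45*(-4) = 180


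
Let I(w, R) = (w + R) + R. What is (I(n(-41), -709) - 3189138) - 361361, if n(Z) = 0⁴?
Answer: -3551917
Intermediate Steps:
n(Z) = 0
I(w, R) = w + 2*R (I(w, R) = (R + w) + R = w + 2*R)
(I(n(-41), -709) - 3189138) - 361361 = ((0 + 2*(-709)) - 3189138) - 361361 = ((0 - 1418) - 3189138) - 361361 = (-1418 - 3189138) - 361361 = -3190556 - 361361 = -3551917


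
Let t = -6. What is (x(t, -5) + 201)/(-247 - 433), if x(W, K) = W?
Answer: -39/136 ≈ -0.28676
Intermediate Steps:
(x(t, -5) + 201)/(-247 - 433) = (-6 + 201)/(-247 - 433) = 195/(-680) = 195*(-1/680) = -39/136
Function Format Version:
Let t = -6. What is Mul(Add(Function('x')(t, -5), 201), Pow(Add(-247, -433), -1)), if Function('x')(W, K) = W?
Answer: Rational(-39, 136) ≈ -0.28676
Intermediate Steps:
Mul(Add(Function('x')(t, -5), 201), Pow(Add(-247, -433), -1)) = Mul(Add(-6, 201), Pow(Add(-247, -433), -1)) = Mul(195, Pow(-680, -1)) = Mul(195, Rational(-1, 680)) = Rational(-39, 136)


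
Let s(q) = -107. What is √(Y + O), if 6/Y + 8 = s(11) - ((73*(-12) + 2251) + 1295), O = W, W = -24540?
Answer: I*√190337778210/2785 ≈ 156.65*I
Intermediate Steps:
O = -24540
Y = -6/2785 (Y = 6/(-8 + (-107 - ((73*(-12) + 2251) + 1295))) = 6/(-8 + (-107 - ((-876 + 2251) + 1295))) = 6/(-8 + (-107 - (1375 + 1295))) = 6/(-8 + (-107 - 1*2670)) = 6/(-8 + (-107 - 2670)) = 6/(-8 - 2777) = 6/(-2785) = 6*(-1/2785) = -6/2785 ≈ -0.0021544)
√(Y + O) = √(-6/2785 - 24540) = √(-68343906/2785) = I*√190337778210/2785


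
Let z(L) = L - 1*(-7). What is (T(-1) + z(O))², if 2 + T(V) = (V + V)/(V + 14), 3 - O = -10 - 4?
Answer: 80656/169 ≈ 477.25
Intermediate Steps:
O = 17 (O = 3 - (-10 - 4) = 3 - 1*(-14) = 3 + 14 = 17)
z(L) = 7 + L (z(L) = L + 7 = 7 + L)
T(V) = -2 + 2*V/(14 + V) (T(V) = -2 + (V + V)/(V + 14) = -2 + (2*V)/(14 + V) = -2 + 2*V/(14 + V))
(T(-1) + z(O))² = (-28/(14 - 1) + (7 + 17))² = (-28/13 + 24)² = (284/13)² = 80656/169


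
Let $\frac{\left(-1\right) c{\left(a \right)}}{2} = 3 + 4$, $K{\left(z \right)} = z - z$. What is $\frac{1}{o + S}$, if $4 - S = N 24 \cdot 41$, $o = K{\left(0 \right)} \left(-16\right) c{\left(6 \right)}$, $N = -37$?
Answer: $\frac{1}{36412} \approx 2.7463 \cdot 10^{-5}$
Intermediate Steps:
$K{\left(z \right)} = 0$
$c{\left(a \right)} = -14$ ($c{\left(a \right)} = - 2 \left(3 + 4\right) = \left(-2\right) 7 = -14$)
$o = 0$ ($o = 0 \left(-16\right) \left(-14\right) = 0 \left(-14\right) = 0$)
$S = 36412$ ($S = 4 - \left(-37\right) 24 \cdot 41 = 4 - \left(-888\right) 41 = 4 - -36408 = 4 + 36408 = 36412$)
$\frac{1}{o + S} = \frac{1}{0 + 36412} = \frac{1}{36412}$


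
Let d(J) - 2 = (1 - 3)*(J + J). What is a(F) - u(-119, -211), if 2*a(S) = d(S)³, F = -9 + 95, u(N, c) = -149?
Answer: -20000695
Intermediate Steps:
d(J) = 2 - 4*J (d(J) = 2 + (1 - 3)*(J + J) = 2 - 4*J)
F = 86
a(S) = (2 - 4*S)³/2
a(F) - u(-119, -211) = -4*(-1 + 2*86)³ - 1*(-149) = -4*(-1 + 172)³ + 149 = -4*171³ + 149 = -4*5000211 + 149 = -20000844 + 149 = -20000695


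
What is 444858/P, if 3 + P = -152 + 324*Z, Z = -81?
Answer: -444858/26399 ≈ -16.851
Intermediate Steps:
P = -26399 (P = -3 + (-152 + 324*(-81)) = -3 + (-152 - 26244) = -3 - 26396 = -26399)
444858/P = 444858/(-26399) = 444858*(-1/26399) = -444858/26399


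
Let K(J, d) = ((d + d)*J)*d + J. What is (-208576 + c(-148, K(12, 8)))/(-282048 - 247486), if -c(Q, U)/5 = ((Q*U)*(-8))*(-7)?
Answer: -31970272/264767 ≈ -120.75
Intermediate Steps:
K(J, d) = J + 2*J*d² (K(J, d) = ((2*d)*J)*d + J = (2*J*d)*d + J = 2*J*d² + J = J + 2*J*d²)
c(Q, U) = -280*Q*U (c(Q, U) = -5*(Q*U)*(-8)*(-7) = -5*(-8*Q*U)*(-7) = -280*Q*U)
(-208576 + c(-148, K(12, 8)))/(-282048 - 247486) = (-208576 - 280*(-148)*12*(1 + 2*8²))/(-282048 - 247486) = (-208576 - 280*(-148)*12*(1 + 2*64))/(-529534) = (-208576 - 280*(-148)*12*(1 + 128))*(-1/529534) = (-208576 - 280*(-148)*12*129)*(-1/529534) = (-208576 - 280*(-148)*1548)*(-1/529534) = (-208576 + 64149120)*(-1/529534) = 63940544*(-1/529534) = -31970272/264767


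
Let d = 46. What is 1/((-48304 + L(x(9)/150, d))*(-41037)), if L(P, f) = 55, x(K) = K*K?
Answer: 1/1979994213 ≈ 5.0505e-10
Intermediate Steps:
x(K) = K²
1/((-48304 + L(x(9)/150, d))*(-41037)) = 1/((-48304 + 55)*(-41037)) = -1/41037/(-48249) = -1/48249*(-1/41037) = 1/1979994213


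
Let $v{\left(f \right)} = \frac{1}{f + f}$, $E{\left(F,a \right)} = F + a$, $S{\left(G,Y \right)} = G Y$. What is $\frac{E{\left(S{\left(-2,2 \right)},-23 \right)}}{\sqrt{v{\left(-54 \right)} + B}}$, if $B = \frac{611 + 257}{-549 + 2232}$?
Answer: $- \frac{162 \sqrt{5738469}}{10229} \approx -37.938$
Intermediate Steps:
$B = \frac{868}{1683} \approx 0.51575$
$v{\left(f \right)} = \frac{1}{2 f}$
$\frac{E{\left(S{\left(-2,2 \right)},-23 \right)}}{\sqrt{v{\left(-54 \right)} + B}} = \frac{\left(-2\right) 2 - 23}{\sqrt{\frac{1}{2 \left(-54\right)} + \frac{868}{1683}}} = \frac{-4 - 23}{\sqrt{\frac{1}{2} \left(- \frac{1}{54}\right) + \frac{868}{1683}}} = - \frac{27}{\sqrt{- \frac{1}{108} + \frac{868}{1683}}} = - \frac{27}{\sqrt{\frac{10229}{20196}}} = - \frac{27}{\frac{1}{3366} \sqrt{5738469}} = - 27 \frac{6 \sqrt{5738469}}{10229} = - \frac{162 \sqrt{5738469}}{10229}$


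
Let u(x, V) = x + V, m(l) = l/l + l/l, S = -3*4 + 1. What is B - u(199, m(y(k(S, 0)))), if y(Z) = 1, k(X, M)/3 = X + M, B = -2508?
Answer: -2709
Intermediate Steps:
S = -11 (S = -12 + 1 = -11)
k(X, M) = 3*M + 3*X (k(X, M) = 3*(X + M) = 3*(M + X) = 3*M + 3*X)
m(l) = 2 (m(l) = 1 + 1 = 2)
u(x, V) = V + x
B - u(199, m(y(k(S, 0)))) = -2508 - (2 + 199) = -2508 - 1*201 = -2508 - 201 = -2709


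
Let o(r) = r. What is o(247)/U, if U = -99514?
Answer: -247/99514 ≈ -0.0024821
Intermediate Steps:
o(247)/U = 247/(-99514) = 247*(-1/99514) = -247/99514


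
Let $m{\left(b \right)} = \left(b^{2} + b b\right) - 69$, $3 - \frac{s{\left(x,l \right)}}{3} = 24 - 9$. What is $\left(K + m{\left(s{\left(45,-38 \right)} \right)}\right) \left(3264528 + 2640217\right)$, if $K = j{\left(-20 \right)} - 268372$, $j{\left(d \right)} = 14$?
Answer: $-1569687887075$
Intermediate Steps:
$s{\left(x,l \right)} = -36$ ($s{\left(x,l \right)} = 9 - 3 \left(24 - 9\right) = 9 - 45 = -36$)
$m{\left(b \right)} = -69 + 2 b^{2}$ ($m{\left(b \right)} = \left(b^{2} + b^{2}\right) - 69 = 2 b^{2} - 69 = -69 + 2 b^{2}$)
$K = -268358$ ($K = 14 - 268372 = -268358$)
$\left(K + m{\left(s{\left(45,-38 \right)} \right)}\right) \left(3264528 + 2640217\right) = \left(-268358 - \left(69 - 2 \left(-36\right)^{2}\right)\right) \left(3264528 + 2640217\right) = \left(-268358 + \left(-69 + 2 \cdot 1296\right)\right) 5904745 = \left(-268358 + \left(-69 + 2592\right)\right) 5904745 = \left(-268358 + 2523\right) 5904745 = \left(-265835\right) 5904745 = -1569687887075$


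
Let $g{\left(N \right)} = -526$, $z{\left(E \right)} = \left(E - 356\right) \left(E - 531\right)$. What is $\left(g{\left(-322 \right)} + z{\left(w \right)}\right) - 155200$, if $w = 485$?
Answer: $-161660$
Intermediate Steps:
$z{\left(E \right)} = \left(-531 + E\right) \left(-356 + E\right)$ ($z{\left(E \right)} = \left(-356 + E\right) \left(-531 + E\right) = \left(-531 + E\right) \left(-356 + E\right)$)
$\left(g{\left(-322 \right)} + z{\left(w \right)}\right) - 155200 = \left(-526 + \left(189036 + 485^{2} - 430195\right)\right) - 155200 = \left(-526 + \left(189036 + 235225 - 430195\right)\right) - 155200 = \left(-526 - 5934\right) - 155200 = -6460 - 155200 = -161660$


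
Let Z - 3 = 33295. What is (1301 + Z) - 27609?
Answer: 6990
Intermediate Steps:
Z = 33298 (Z = 3 + 33295 = 33298)
(1301 + Z) - 27609 = (1301 + 33298) - 27609 = 34599 - 27609 = 6990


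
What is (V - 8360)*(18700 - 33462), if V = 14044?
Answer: -83907208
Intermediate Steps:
(V - 8360)*(18700 - 33462) = (14044 - 8360)*(18700 - 33462) = 5684*(-14762) = -83907208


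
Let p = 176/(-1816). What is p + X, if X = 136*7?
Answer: 216082/227 ≈ 951.90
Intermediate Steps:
p = -22/227 (p = 176*(-1/1816) = -22/227 ≈ -0.096916)
X = 952
p + X = -22/227 + 952 = 216082/227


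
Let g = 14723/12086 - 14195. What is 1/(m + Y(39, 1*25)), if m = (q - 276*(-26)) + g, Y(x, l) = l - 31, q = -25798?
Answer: -12086/396684055 ≈ -3.0468e-5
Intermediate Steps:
g = -171546047/12086 (g = 14723*(1/12086) - 14195 = 14723/12086 - 14195 = -171546047/12086 ≈ -14194.)
Y(x, l) = -31 + l
m = -396611539/12086 (m = (-25798 - 276*(-26)) - 171546047/12086 = (-25798 + 7176) - 171546047/12086 = -18622 - 171546047/12086 = -396611539/12086 ≈ -32816.)
1/(m + Y(39, 1*25)) = 1/(-396611539/12086 + (-31 + 1*25)) = 1/(-396611539/12086 + (-31 + 25)) = 1/(-396611539/12086 - 6) = 1/(-396684055/12086) = -12086/396684055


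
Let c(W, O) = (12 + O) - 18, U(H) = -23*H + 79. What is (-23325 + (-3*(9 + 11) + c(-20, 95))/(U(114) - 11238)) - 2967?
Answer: -362330081/13781 ≈ -26292.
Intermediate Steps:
U(H) = 79 - 23*H
c(W, O) = -6 + O
(-23325 + (-3*(9 + 11) + c(-20, 95))/(U(114) - 11238)) - 2967 = (-23325 + (-3*(9 + 11) + (-6 + 95))/((79 - 23*114) - 11238)) - 2967 = (-23325 + (-3*20 + 89)/((79 - 2622) - 11238)) - 2967 = (-23325 + (-60 + 89)/(-2543 - 11238)) - 2967 = (-23325 + 29/(-13781)) - 2967 = (-23325 + 29*(-1/13781)) - 2967 = (-23325 - 29/13781) - 2967 = -321441854/13781 - 2967 = -362330081/13781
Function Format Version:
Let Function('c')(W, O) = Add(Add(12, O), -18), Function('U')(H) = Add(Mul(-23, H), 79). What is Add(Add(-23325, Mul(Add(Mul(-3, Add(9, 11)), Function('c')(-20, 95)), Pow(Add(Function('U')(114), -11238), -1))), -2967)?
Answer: Rational(-362330081, 13781) ≈ -26292.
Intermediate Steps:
Function('U')(H) = Add(79, Mul(-23, H))
Function('c')(W, O) = Add(-6, O)
Add(Add(-23325, Mul(Add(Mul(-3, Add(9, 11)), Function('c')(-20, 95)), Pow(Add(Function('U')(114), -11238), -1))), -2967) = Add(Add(-23325, Mul(Add(Mul(-3, Add(9, 11)), Add(-6, 95)), Pow(Add(Add(79, Mul(-23, 114)), -11238), -1))), -2967) = Add(Add(-23325, Mul(Add(Mul(-3, 20), 89), Pow(Add(Add(79, -2622), -11238), -1))), -2967) = Add(Add(-23325, Mul(Add(-60, 89), Pow(Add(-2543, -11238), -1))), -2967) = Add(Add(-23325, Mul(29, Pow(-13781, -1))), -2967) = Add(Add(-23325, Mul(29, Rational(-1, 13781))), -2967) = Add(Add(-23325, Rational(-29, 13781)), -2967) = Add(Rational(-321441854, 13781), -2967) = Rational(-362330081, 13781)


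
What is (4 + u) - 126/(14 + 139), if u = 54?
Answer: 972/17 ≈ 57.176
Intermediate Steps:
(4 + u) - 126/(14 + 139) = (4 + 54) - 126/(14 + 139) = 58 - 126/153 = 58 + (1/153)*(-126) = 58 - 14/17 = 972/17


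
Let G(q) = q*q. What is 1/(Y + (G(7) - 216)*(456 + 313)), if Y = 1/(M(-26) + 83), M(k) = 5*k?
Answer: -47/6035882 ≈ -7.7868e-6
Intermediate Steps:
G(q) = q²
Y = -1/47 (Y = 1/(5*(-26) + 83) = 1/(-130 + 83) = 1/(-47) = -1/47 ≈ -0.021277)
1/(Y + (G(7) - 216)*(456 + 313)) = 1/(-1/47 + (7² - 216)*(456 + 313)) = 1/(-1/47 + (49 - 216)*769) = 1/(-1/47 - 167*769) = 1/(-1/47 - 128423) = 1/(-6035882/47) = -47/6035882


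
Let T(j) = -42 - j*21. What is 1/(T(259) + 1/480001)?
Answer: -480001/2630885480 ≈ -0.00018245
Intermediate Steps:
T(j) = -42 - 21*j
1/(T(259) + 1/480001) = 1/((-42 - 21*259) + 1/480001) = 1/((-42 - 5439) + 1/480001) = 1/(-5481 + 1/480001) = 1/(-2630885480/480001) = -480001/2630885480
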